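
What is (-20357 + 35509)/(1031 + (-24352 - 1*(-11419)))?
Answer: -7576/5951 ≈ -1.2731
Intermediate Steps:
(-20357 + 35509)/(1031 + (-24352 - 1*(-11419))) = 15152/(1031 + (-24352 + 11419)) = 15152/(1031 - 12933) = 15152/(-11902) = 15152*(-1/11902) = -7576/5951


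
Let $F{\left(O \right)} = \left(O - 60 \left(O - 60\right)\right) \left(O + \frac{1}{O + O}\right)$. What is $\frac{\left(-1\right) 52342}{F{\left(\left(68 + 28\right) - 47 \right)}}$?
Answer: $- \frac{5129516}{3405327} \approx -1.5063$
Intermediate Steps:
$F{\left(O \right)} = \left(3600 - 59 O\right) \left(O + \frac{1}{2 O}\right)$ ($F{\left(O \right)} = \left(O - 60 \left(-60 + O\right)\right) \left(O + \frac{1}{2 O}\right) = \left(O - \left(-3600 + 60 O\right)\right) \left(O + \frac{1}{2 O}\right) = \left(3600 - 59 O\right) \left(O + \frac{1}{2 O}\right)$)
$\frac{\left(-1\right) 52342}{F{\left(\left(68 + 28\right) - 47 \right)}} = \frac{\left(-1\right) 52342}{- \frac{59}{2} - 59 \left(\left(68 + 28\right) - 47\right)^{2} + \frac{1800}{\left(68 + 28\right) - 47} + 3600 \left(\left(68 + 28\right) - 47\right)} = - \frac{52342}{- \frac{59}{2} - 59 \left(96 - 47\right)^{2} + \frac{1800}{96 - 47} + 3600 \left(96 - 47\right)} = - \frac{52342}{- \frac{59}{2} - 59 \cdot 49^{2} + \frac{1800}{49} + 3600 \cdot 49} = - \frac{52342}{- \frac{59}{2} - 141659 + 1800 \cdot \frac{1}{49} + 176400} = - \frac{52342}{- \frac{59}{2} - 141659 + \frac{1800}{49} + 176400} = - \frac{52342}{\frac{3405327}{98}} = \left(-52342\right) \frac{98}{3405327} = - \frac{5129516}{3405327}$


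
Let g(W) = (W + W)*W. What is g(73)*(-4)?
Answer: -42632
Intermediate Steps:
g(W) = 2*W² (g(W) = (2*W)*W = 2*W²)
g(73)*(-4) = (2*73²)*(-4) = (2*5329)*(-4) = 10658*(-4) = -42632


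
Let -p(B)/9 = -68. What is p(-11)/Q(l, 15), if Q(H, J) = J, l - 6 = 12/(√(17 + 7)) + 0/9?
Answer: 204/5 ≈ 40.800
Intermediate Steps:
l = 6 + √6 (l = 6 + (12/(√(17 + 7)) + 0/9) = 6 + (12/(√24) + 0*(⅑)) = 6 + (12/((2*√6)) + 0) = 6 + (12*(√6/12) + 0) = 6 + (√6 + 0) = 6 + √6 ≈ 8.4495)
p(B) = 612 (p(B) = -9*(-68) = 612)
p(-11)/Q(l, 15) = 612/15 = 612*(1/15) = 204/5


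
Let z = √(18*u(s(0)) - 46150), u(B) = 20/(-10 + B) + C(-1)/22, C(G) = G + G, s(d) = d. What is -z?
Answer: -4*I*√349294/11 ≈ -214.91*I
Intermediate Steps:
C(G) = 2*G
u(B) = -1/11 + 20/(-10 + B) (u(B) = 20/(-10 + B) + (2*(-1))/22 = 20/(-10 + B) - 2*1/22 = 20/(-10 + B) - 1/11 = -1/11 + 20/(-10 + B))
z = 4*I*√349294/11 (z = √(18*((230 - 1*0)/(11*(-10 + 0))) - 46150) = √(18*((1/11)*(230 + 0)/(-10)) - 46150) = √(18*((1/11)*(-⅒)*230) - 46150) = √(18*(-23/11) - 46150) = √(-414/11 - 46150) = √(-508064/11) = 4*I*√349294/11 ≈ 214.91*I)
-z = -4*I*√349294/11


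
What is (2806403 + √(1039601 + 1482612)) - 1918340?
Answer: 888063 + √2522213 ≈ 8.8965e+5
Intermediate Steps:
(2806403 + √(1039601 + 1482612)) - 1918340 = (2806403 + √2522213) - 1918340 = 888063 + √2522213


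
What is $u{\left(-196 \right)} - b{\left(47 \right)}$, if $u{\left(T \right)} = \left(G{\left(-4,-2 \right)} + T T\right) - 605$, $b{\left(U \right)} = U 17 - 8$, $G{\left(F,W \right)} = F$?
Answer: $37016$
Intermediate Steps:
$b{\left(U \right)} = -8 + 17 U$ ($b{\left(U \right)} = 17 U - 8 = -8 + 17 U$)
$u{\left(T \right)} = -609 + T^{2}$ ($u{\left(T \right)} = \left(-4 + T T\right) - 605 = \left(-4 + T^{2}\right) - 605 = -609 + T^{2}$)
$u{\left(-196 \right)} - b{\left(47 \right)} = \left(-609 + \left(-196\right)^{2}\right) - \left(-8 + 17 \cdot 47\right) = \left(-609 + 38416\right) - \left(-8 + 799\right) = 37807 - 791 = 37016$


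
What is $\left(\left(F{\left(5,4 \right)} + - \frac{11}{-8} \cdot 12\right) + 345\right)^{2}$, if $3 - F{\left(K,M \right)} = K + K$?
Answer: $\frac{502681}{4} \approx 1.2567 \cdot 10^{5}$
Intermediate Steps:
$F{\left(K,M \right)} = 3 - 2 K$ ($F{\left(K,M \right)} = 3 - \left(K + K\right) = 3 - 2 K$)
$\left(\left(F{\left(5,4 \right)} + - \frac{11}{-8} \cdot 12\right) + 345\right)^{2} = \left(\left(\left(3 - 10\right) + - \frac{11}{-8} \cdot 12\right) + 345\right)^{2} = \left(\left(\left(3 - 10\right) + \left(-11\right) \left(- \frac{1}{8}\right) 12\right) + 345\right)^{2} = \left(\left(-7 + \frac{11}{8} \cdot 12\right) + 345\right)^{2} = \left(\left(-7 + \frac{33}{2}\right) + 345\right)^{2} = \left(\frac{19}{2} + 345\right)^{2} = \left(\frac{709}{2}\right)^{2} = \frac{502681}{4}$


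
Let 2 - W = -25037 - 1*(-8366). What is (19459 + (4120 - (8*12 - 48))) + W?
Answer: 40204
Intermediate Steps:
W = 16673 (W = 2 - (-25037 - 1*(-8366)) = 2 - (-25037 + 8366) = 2 - 1*(-16671) = 2 + 16671 = 16673)
(19459 + (4120 - (8*12 - 48))) + W = (19459 + (4120 - (8*12 - 48))) + 16673 = (19459 + (4120 - (96 - 48))) + 16673 = (19459 + (4120 - 1*48)) + 16673 = (19459 + (4120 - 48)) + 16673 = (19459 + 4072) + 16673 = 23531 + 16673 = 40204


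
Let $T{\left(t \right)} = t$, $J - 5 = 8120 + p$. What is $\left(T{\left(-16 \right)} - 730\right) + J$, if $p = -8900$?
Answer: $-1521$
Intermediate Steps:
$J = -775$ ($J = 5 + \left(8120 - 8900\right) = 5 - 780 = -775$)
$\left(T{\left(-16 \right)} - 730\right) + J = \left(-16 - 730\right) - 775 = -746 - 775 = -1521$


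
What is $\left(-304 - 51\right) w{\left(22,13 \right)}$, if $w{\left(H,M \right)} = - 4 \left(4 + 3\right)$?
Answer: $9940$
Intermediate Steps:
$w{\left(H,M \right)} = -28$ ($w{\left(H,M \right)} = \left(-4\right) 7 = -28$)
$\left(-304 - 51\right) w{\left(22,13 \right)} = \left(-304 - 51\right) \left(-28\right) = \left(-355\right) \left(-28\right) = 9940$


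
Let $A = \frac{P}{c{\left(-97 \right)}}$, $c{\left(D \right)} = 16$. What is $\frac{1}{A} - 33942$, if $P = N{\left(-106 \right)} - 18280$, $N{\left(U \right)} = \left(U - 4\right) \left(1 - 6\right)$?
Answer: $- \frac{300895838}{8865} \approx -33942.0$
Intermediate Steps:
$N{\left(U \right)} = 20 - 5 U$ ($N{\left(U \right)} = \left(-4 + U\right) \left(-5\right) = 20 - 5 U$)
$P = -17730$ ($P = \left(20 - -530\right) - 18280 = \left(20 + 530\right) - 18280 = 550 - 18280 = -17730$)
$A = - \frac{8865}{8}$ ($A = - \frac{17730}{16} = \left(-17730\right) \frac{1}{16} = - \frac{8865}{8} \approx -1108.1$)
$\frac{1}{A} - 33942 = \frac{1}{- \frac{8865}{8}} - 33942 = - \frac{8}{8865} - 33942 = - \frac{300895838}{8865}$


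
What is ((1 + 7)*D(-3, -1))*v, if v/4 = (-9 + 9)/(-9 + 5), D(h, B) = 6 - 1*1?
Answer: 0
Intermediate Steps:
D(h, B) = 5 (D(h, B) = 6 - 1 = 5)
v = 0 (v = 4*((-9 + 9)/(-9 + 5)) = 4*(0/(-4)) = 4*(0*(-1/4)) = 4*0 = 0)
((1 + 7)*D(-3, -1))*v = ((1 + 7)*5)*0 = (8*5)*0 = 40*0 = 0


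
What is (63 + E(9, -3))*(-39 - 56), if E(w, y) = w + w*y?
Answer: -4275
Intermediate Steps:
(63 + E(9, -3))*(-39 - 56) = (63 + 9*(1 - 3))*(-39 - 56) = (63 + 9*(-2))*(-95) = (63 - 18)*(-95) = 45*(-95) = -4275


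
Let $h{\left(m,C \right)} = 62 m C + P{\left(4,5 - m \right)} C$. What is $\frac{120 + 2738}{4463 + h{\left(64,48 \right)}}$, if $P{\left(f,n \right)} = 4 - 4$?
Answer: $\frac{2858}{194927} \approx 0.014662$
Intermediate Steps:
$P{\left(f,n \right)} = 0$ ($P{\left(f,n \right)} = 4 - 4 = 0$)
$h{\left(m,C \right)} = 62 C m$ ($h{\left(m,C \right)} = 62 m C + 0 C = 62 C m + 0 = 62 C m$)
$\frac{120 + 2738}{4463 + h{\left(64,48 \right)}} = \frac{120 + 2738}{4463 + 62 \cdot 48 \cdot 64} = \frac{2858}{4463 + 190464} = \frac{2858}{194927}$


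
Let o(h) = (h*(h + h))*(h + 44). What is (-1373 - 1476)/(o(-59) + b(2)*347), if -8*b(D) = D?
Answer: 11396/418067 ≈ 0.027259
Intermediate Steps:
b(D) = -D/8
o(h) = 2*h²*(44 + h) (o(h) = (h*(2*h))*(44 + h) = (2*h²)*(44 + h) = 2*h²*(44 + h))
(-1373 - 1476)/(o(-59) + b(2)*347) = (-1373 - 1476)/(2*(-59)²*(44 - 59) - ⅛*2*347) = -2849/(2*3481*(-15) - ¼*347) = -2849/(-104430 - 347/4) = -2849/(-418067/4) = -2849*(-4/418067) = 11396/418067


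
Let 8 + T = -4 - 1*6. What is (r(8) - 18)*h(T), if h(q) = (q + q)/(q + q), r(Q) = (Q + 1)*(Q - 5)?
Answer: 9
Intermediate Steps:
T = -18 (T = -8 + (-4 - 1*6) = -8 + (-4 - 6) = -8 - 10 = -18)
r(Q) = (1 + Q)*(-5 + Q)
h(q) = 1 (h(q) = (2*q)/((2*q)) = (2*q)*(1/(2*q)) = 1)
(r(8) - 18)*h(T) = ((-5 + 8² - 4*8) - 18)*1 = ((-5 + 64 - 32) - 18)*1 = (27 - 18)*1 = 9*1 = 9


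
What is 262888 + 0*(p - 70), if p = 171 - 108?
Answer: 262888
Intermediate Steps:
p = 63
262888 + 0*(p - 70) = 262888 + 0*(63 - 70) = 262888 + 0*(-7) = 262888 + 0 = 262888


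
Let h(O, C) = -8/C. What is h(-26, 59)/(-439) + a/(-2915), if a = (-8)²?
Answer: -1634344/75501415 ≈ -0.021647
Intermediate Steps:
a = 64
h(-26, 59)/(-439) + a/(-2915) = -8/59/(-439) + 64/(-2915) = -8*1/59*(-1/439) + 64*(-1/2915) = -8/59*(-1/439) - 64/2915 = 8/25901 - 64/2915 = -1634344/75501415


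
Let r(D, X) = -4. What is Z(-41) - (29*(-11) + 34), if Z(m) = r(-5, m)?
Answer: 281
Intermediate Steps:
Z(m) = -4
Z(-41) - (29*(-11) + 34) = -4 - (29*(-11) + 34) = -4 - (-319 + 34) = -4 - 1*(-285) = -4 + 285 = 281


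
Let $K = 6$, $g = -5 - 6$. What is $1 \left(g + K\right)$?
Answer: $-5$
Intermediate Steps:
$g = -11$
$1 \left(g + K\right) = 1 \left(-11 + 6\right) = 1 \left(-5\right) = -5$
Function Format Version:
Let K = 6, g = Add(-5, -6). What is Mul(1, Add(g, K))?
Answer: -5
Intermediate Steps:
g = -11
Mul(1, Add(g, K)) = Mul(1, Add(-11, 6)) = Mul(1, -5) = -5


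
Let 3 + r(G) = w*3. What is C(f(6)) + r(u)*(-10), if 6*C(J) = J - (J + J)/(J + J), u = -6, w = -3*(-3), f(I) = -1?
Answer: -721/3 ≈ -240.33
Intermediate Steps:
w = 9
r(G) = 24 (r(G) = -3 + 9*3 = -3 + 27 = 24)
C(J) = -⅙ + J/6 (C(J) = (J - (J + J)/(J + J))/6 = (J - 2*J/(2*J))/6 = (J - 2*J*1/(2*J))/6 = (J - 1*1)/6 = (J - 1)/6 = (-1 + J)/6 = -⅙ + J/6)
C(f(6)) + r(u)*(-10) = (-⅙ + (⅙)*(-1)) + 24*(-10) = (-⅙ - ⅙) - 240 = -⅓ - 240 = -721/3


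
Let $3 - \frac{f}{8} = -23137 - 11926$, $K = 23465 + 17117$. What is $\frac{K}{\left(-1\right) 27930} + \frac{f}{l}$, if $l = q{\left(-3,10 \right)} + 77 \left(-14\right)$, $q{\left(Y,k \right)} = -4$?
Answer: $- \frac{1969764191}{7555065} \approx -260.72$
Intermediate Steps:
$K = 40582$
$f = 280528$ ($f = 24 - 8 \left(-23137 - 11926\right) = 24 - -280504 = 24 + 280504 = 280528$)
$l = -1082$ ($l = -4 + 77 \left(-14\right) = -4 - 1078 = -1082$)
$\frac{K}{\left(-1\right) 27930} + \frac{f}{l} = \frac{40582}{\left(-1\right) 27930} + \frac{280528}{-1082} = \frac{40582}{-27930} + 280528 \left(- \frac{1}{1082}\right) = 40582 \left(- \frac{1}{27930}\right) - \frac{140264}{541} = - \frac{20291}{13965} - \frac{140264}{541} = - \frac{1969764191}{7555065}$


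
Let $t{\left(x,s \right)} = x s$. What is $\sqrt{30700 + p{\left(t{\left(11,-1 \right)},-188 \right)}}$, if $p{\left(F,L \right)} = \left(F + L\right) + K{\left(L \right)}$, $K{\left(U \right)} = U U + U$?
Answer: $\sqrt{65657} \approx 256.24$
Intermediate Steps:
$t{\left(x,s \right)} = s x$
$K{\left(U \right)} = U + U^{2}$ ($K{\left(U \right)} = U^{2} + U = U + U^{2}$)
$p{\left(F,L \right)} = F + L + L \left(1 + L\right)$ ($p{\left(F,L \right)} = \left(F + L\right) + L \left(1 + L\right) = F + L + L \left(1 + L\right)$)
$\sqrt{30700 + p{\left(t{\left(11,-1 \right)},-188 \right)}} = \sqrt{30700 - \left(199 + 188 \left(1 - 188\right)\right)} = \sqrt{30700 - -34957} = \sqrt{30700 + 34957} = \sqrt{65657}$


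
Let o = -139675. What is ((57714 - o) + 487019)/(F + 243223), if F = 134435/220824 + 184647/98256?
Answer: 618741417714048/219888843042625 ≈ 2.8139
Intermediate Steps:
F = 2249313937/904053456 (F = 134435*(1/220824) + 184647*(1/98256) = 134435/220824 + 61549/32752 = 2249313937/904053456 ≈ 2.4880)
((57714 - o) + 487019)/(F + 243223) = ((57714 - 1*(-139675)) + 487019)/(2249313937/904053456 + 243223) = ((57714 + 139675) + 487019)/(219888843042625/904053456) = (197389 + 487019)*(904053456/219888843042625) = 684408*(904053456/219888843042625) = 618741417714048/219888843042625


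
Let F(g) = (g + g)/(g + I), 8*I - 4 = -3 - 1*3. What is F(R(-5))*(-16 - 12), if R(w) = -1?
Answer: -224/5 ≈ -44.800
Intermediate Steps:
I = -¼ (I = ½ + (-3 - 1*3)/8 = ½ + (-3 - 3)/8 = ½ + (⅛)*(-6) = ½ - ¾ = -¼ ≈ -0.25000)
F(g) = 2*g/(-¼ + g) (F(g) = (g + g)/(g - ¼) = (2*g)/(-¼ + g) = 2*g/(-¼ + g))
F(R(-5))*(-16 - 12) = (8*(-1)/(-1 + 4*(-1)))*(-16 - 12) = (8*(-1)/(-1 - 4))*(-28) = (8*(-1)/(-5))*(-28) = (8*(-1)*(-⅕))*(-28) = (8/5)*(-28) = -224/5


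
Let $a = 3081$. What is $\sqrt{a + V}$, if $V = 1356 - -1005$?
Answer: $\sqrt{5442} \approx 73.77$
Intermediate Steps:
$V = 2361$ ($V = 1356 + 1005 = 2361$)
$\sqrt{a + V} = \sqrt{3081 + 2361} = \sqrt{5442}$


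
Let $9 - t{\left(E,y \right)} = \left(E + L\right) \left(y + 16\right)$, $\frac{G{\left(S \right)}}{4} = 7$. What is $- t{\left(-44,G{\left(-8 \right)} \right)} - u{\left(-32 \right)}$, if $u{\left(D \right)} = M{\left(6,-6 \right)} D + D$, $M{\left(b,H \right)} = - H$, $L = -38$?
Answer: $-3393$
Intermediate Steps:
$G{\left(S \right)} = 28$ ($G{\left(S \right)} = 4 \cdot 7 = 28$)
$t{\left(E,y \right)} = 9 - \left(-38 + E\right) \left(16 + y\right)$ ($t{\left(E,y \right)} = 9 - \left(E - 38\right) \left(y + 16\right) = 9 - \left(-38 + E\right) \left(16 + y\right)$)
$u{\left(D \right)} = 7 D$ ($u{\left(D \right)} = \left(-1\right) \left(-6\right) D + D = 6 D + D = 7 D$)
$- t{\left(-44,G{\left(-8 \right)} \right)} - u{\left(-32 \right)} = - (617 - -704 + 38 \cdot 28 - \left(-44\right) 28) - 7 \left(-32\right) = - (617 + 704 + 1064 + 1232) - -224 = \left(-1\right) 3617 + 224 = -3617 + 224 = -3393$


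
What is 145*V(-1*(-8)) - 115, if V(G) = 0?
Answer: -115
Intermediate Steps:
145*V(-1*(-8)) - 115 = 145*0 - 115 = 0 - 115 = -115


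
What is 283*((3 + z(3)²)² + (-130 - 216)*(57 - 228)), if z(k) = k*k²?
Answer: 168382170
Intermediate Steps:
z(k) = k³
283*((3 + z(3)²)² + (-130 - 216)*(57 - 228)) = 283*((3 + (3³)²)² + (-130 - 216)*(57 - 228)) = 283*((3 + 27²)² - 346*(-171)) = 283*((3 + 729)² + 59166) = 283*(732² + 59166) = 283*(535824 + 59166) = 283*594990 = 168382170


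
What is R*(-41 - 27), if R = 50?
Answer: -3400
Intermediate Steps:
R*(-41 - 27) = 50*(-41 - 27) = 50*(-68) = -3400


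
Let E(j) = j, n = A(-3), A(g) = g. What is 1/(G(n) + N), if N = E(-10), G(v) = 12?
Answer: ½ ≈ 0.50000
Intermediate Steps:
n = -3
N = -10
1/(G(n) + N) = 1/(12 - 10) = 1/2 = ½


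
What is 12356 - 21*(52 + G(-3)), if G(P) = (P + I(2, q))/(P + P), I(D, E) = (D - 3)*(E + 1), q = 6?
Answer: 11229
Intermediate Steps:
I(D, E) = (1 + E)*(-3 + D) (I(D, E) = (-3 + D)*(1 + E) = (1 + E)*(-3 + D))
G(P) = (-7 + P)/(2*P) (G(P) = (P + (-3 + 2 - 3*6 + 2*6))/(P + P) = (P + (-3 + 2 - 18 + 12))/((2*P)) = (P - 7)*(1/(2*P)) = (-7 + P)*(1/(2*P)) = (-7 + P)/(2*P))
12356 - 21*(52 + G(-3)) = 12356 - 21*(52 + (½)*(-7 - 3)/(-3)) = 12356 - 21*(52 + (½)*(-⅓)*(-10)) = 12356 - 21*(52 + 5/3) = 12356 - 21*161/3 = 12356 - 1127 = 11229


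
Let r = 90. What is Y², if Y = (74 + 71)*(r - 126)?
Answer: 27248400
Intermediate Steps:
Y = -5220 (Y = (74 + 71)*(90 - 126) = 145*(-36) = -5220)
Y² = (-5220)² = 27248400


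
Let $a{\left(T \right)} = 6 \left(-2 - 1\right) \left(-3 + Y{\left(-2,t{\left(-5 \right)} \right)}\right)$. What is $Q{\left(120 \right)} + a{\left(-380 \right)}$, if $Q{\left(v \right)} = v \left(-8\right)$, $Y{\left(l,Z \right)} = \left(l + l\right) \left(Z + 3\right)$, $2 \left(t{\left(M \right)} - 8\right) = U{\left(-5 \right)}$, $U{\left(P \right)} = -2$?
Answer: $-186$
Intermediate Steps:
$t{\left(M \right)} = 7$ ($t{\left(M \right)} = 8 + \frac{1}{2} \left(-2\right) = 8 - 1 = 7$)
$Y{\left(l,Z \right)} = 2 l \left(3 + Z\right)$
$Q{\left(v \right)} = - 8 v$
$a{\left(T \right)} = 774$ ($a{\left(T \right)} = 6 \left(-2 - 1\right) \left(-3 + 2 \left(-2\right) \left(3 + 7\right)\right) = 6 \left(-3\right) \left(-3 + 2 \left(-2\right) 10\right) = - 18 \left(-3 - 40\right) = \left(-18\right) \left(-43\right) = 774$)
$Q{\left(120 \right)} + a{\left(-380 \right)} = \left(-8\right) 120 + 774 = -960 + 774 = -186$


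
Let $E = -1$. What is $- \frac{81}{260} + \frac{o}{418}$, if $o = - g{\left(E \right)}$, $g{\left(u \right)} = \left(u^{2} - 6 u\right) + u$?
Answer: $- \frac{17709}{54340} \approx -0.32589$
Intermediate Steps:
$g{\left(u \right)} = u^{2} - 5 u$
$o = -6$ ($o = - \left(-1\right) \left(-5 - 1\right) = - \left(-1\right) \left(-6\right) = \left(-1\right) 6 = -6$)
$- \frac{81}{260} + \frac{o}{418} = - \frac{81}{260} - \frac{6}{418} = \left(-81\right) \frac{1}{260} - \frac{3}{209} = - \frac{81}{260} - \frac{3}{209} = - \frac{17709}{54340}$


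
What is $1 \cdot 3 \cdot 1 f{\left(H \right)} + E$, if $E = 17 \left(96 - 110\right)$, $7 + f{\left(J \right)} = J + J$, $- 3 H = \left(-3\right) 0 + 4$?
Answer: $-267$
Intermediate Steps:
$H = - \frac{4}{3}$ ($H = - \frac{\left(-3\right) 0 + 4}{3} = - \frac{0 + 4}{3} = \left(- \frac{1}{3}\right) 4 = - \frac{4}{3} \approx -1.3333$)
$f{\left(J \right)} = -7 + 2 J$ ($f{\left(J \right)} = -7 + \left(J + J\right) = -7 + 2 J$)
$E = -238$ ($E = 17 \left(-14\right) = -238$)
$1 \cdot 3 \cdot 1 f{\left(H \right)} + E = 1 \cdot 3 \cdot 1 \left(-7 + 2 \left(- \frac{4}{3}\right)\right) - 238 = 3 \cdot 1 \left(-7 - \frac{8}{3}\right) - 238 = 3 \left(- \frac{29}{3}\right) - 238 = -29 - 238 = -267$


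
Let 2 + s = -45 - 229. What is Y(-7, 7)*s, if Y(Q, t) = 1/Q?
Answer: 276/7 ≈ 39.429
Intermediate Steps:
s = -276 (s = -2 + (-45 - 229) = -2 - 274 = -276)
Y(-7, 7)*s = -276/(-7) = -⅐*(-276) = 276/7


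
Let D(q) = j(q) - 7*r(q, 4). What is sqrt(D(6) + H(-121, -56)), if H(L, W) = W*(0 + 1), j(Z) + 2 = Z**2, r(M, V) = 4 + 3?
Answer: I*sqrt(71) ≈ 8.4261*I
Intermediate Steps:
r(M, V) = 7
j(Z) = -2 + Z**2
H(L, W) = W (H(L, W) = W*1 = W)
D(q) = -51 + q**2 (D(q) = (-2 + q**2) - 7*7 = (-2 + q**2) - 49 = -51 + q**2)
sqrt(D(6) + H(-121, -56)) = sqrt((-51 + 6**2) - 56) = sqrt((-51 + 36) - 56) = sqrt(-15 - 56) = sqrt(-71) = I*sqrt(71)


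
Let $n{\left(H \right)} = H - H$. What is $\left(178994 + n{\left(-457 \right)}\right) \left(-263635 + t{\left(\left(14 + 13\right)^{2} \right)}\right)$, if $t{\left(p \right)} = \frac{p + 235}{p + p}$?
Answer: $- \frac{34400755370402}{729} \approx -4.7189 \cdot 10^{10}$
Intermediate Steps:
$n{\left(H \right)} = 0$
$t{\left(p \right)} = \frac{235 + p}{2 p}$
$\left(178994 + n{\left(-457 \right)}\right) \left(-263635 + t{\left(\left(14 + 13\right)^{2} \right)}\right) = \left(178994 + 0\right) \left(-263635 + \frac{235 + \left(14 + 13\right)^{2}}{2 \left(14 + 13\right)^{2}}\right) = 178994 \left(-263635 + \frac{235 + 27^{2}}{2 \cdot 27^{2}}\right) = 178994 \left(-263635 + \frac{235 + 729}{2 \cdot 729}\right) = 178994 \left(-263635 + \frac{1}{2} \cdot \frac{1}{729} \cdot 964\right) = 178994 \left(-263635 + \frac{482}{729}\right) = 178994 \left(- \frac{192189433}{729}\right) = - \frac{34400755370402}{729}$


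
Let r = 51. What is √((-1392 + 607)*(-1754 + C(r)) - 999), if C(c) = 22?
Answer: √1358621 ≈ 1165.6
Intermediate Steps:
√((-1392 + 607)*(-1754 + C(r)) - 999) = √((-1392 + 607)*(-1754 + 22) - 999) = √(-785*(-1732) - 999) = √(1359620 - 999) = √1358621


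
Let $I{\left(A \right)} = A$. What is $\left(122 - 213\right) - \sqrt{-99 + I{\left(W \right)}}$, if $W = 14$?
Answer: $-91 - i \sqrt{85} \approx -91.0 - 9.2195 i$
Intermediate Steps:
$\left(122 - 213\right) - \sqrt{-99 + I{\left(W \right)}} = \left(122 - 213\right) - \sqrt{-99 + 14} = \left(122 - 213\right) - \sqrt{-85} = -91 - i \sqrt{85}$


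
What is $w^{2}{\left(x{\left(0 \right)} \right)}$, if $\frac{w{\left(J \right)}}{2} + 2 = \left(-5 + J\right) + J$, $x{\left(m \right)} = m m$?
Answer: $196$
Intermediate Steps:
$x{\left(m \right)} = m^{2}$
$w{\left(J \right)} = -14 + 4 J$ ($w{\left(J \right)} = -4 + 2 \left(\left(-5 + J\right) + J\right) = -4 + 2 \left(-5 + 2 J\right) = -4 + \left(-10 + 4 J\right) = -14 + 4 J$)
$w^{2}{\left(x{\left(0 \right)} \right)} = \left(-14 + 4 \cdot 0^{2}\right)^{2} = \left(-14 + 4 \cdot 0\right)^{2} = \left(-14 + 0\right)^{2} = \left(-14\right)^{2} = 196$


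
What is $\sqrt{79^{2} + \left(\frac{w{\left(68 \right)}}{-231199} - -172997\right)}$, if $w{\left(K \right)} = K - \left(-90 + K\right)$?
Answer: $\frac{8 \sqrt{149700074663127}}{231199} \approx 423.37$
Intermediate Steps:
$w{\left(K \right)} = 90$
$\sqrt{79^{2} + \left(\frac{w{\left(68 \right)}}{-231199} - -172997\right)} = \sqrt{79^{2} + \left(\frac{90}{-231199} - -172997\right)} = \sqrt{6241 + \left(90 \left(- \frac{1}{231199}\right) + 172997\right)} = \sqrt{6241 + \left(- \frac{90}{231199} + 172997\right)} = \sqrt{6241 + \frac{39996733313}{231199}} = \sqrt{\frac{41439646272}{231199}} = \frac{8 \sqrt{149700074663127}}{231199}$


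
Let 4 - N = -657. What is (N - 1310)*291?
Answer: -188859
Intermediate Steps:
N = 661 (N = 4 - 1*(-657) = 4 + 657 = 661)
(N - 1310)*291 = (661 - 1310)*291 = -649*291 = -188859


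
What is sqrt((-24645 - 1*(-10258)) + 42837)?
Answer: 5*sqrt(1138) ≈ 168.67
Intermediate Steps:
sqrt((-24645 - 1*(-10258)) + 42837) = sqrt((-24645 + 10258) + 42837) = sqrt(-14387 + 42837) = sqrt(28450) = 5*sqrt(1138)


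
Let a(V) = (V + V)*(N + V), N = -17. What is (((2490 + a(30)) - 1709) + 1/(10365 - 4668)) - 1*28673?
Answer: -154457063/5697 ≈ -27112.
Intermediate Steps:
a(V) = 2*V*(-17 + V) (a(V) = (V + V)*(-17 + V) = (2*V)*(-17 + V) = 2*V*(-17 + V))
(((2490 + a(30)) - 1709) + 1/(10365 - 4668)) - 1*28673 = (((2490 + 2*30*(-17 + 30)) - 1709) + 1/(10365 - 4668)) - 1*28673 = (((2490 + 2*30*13) - 1709) + 1/5697) - 28673 = (((2490 + 780) - 1709) + 1/5697) - 28673 = ((3270 - 1709) + 1/5697) - 28673 = (1561 + 1/5697) - 28673 = 8893018/5697 - 28673 = -154457063/5697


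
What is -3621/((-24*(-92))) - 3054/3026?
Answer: -2950063/1113568 ≈ -2.6492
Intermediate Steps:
-3621/((-24*(-92))) - 3054/3026 = -3621/2208 - 3054*1/3026 = -3621*1/2208 - 1527/1513 = -1207/736 - 1527/1513 = -2950063/1113568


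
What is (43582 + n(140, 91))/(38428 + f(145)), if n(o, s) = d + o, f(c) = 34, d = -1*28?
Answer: 21847/19231 ≈ 1.1360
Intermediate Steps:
d = -28
n(o, s) = -28 + o
(43582 + n(140, 91))/(38428 + f(145)) = (43582 + (-28 + 140))/(38428 + 34) = (43582 + 112)/38462 = 43694*(1/38462) = 21847/19231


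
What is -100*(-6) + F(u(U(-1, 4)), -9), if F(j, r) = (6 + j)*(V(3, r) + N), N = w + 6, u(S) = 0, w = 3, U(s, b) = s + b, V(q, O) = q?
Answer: 672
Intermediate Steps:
U(s, b) = b + s
N = 9 (N = 3 + 6 = 9)
F(j, r) = 72 + 12*j (F(j, r) = (6 + j)*(3 + 9) = (6 + j)*12 = 72 + 12*j)
-100*(-6) + F(u(U(-1, 4)), -9) = -100*(-6) + (72 + 12*0) = 600 + (72 + 0) = 600 + 72 = 672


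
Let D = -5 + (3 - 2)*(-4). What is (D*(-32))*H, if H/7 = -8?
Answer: -16128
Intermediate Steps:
H = -56 (H = 7*(-8) = -56)
D = -9 (D = -5 + 1*(-4) = -5 - 4 = -9)
(D*(-32))*H = -9*(-32)*(-56) = 288*(-56) = -16128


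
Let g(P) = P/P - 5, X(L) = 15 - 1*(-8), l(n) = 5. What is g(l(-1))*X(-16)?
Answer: -92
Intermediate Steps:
X(L) = 23 (X(L) = 15 + 8 = 23)
g(P) = -4 (g(P) = 1 - 5 = -4)
g(l(-1))*X(-16) = -4*23 = -92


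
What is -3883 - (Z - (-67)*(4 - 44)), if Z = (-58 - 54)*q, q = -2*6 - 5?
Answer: -3107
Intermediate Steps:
q = -17 (q = -12 - 5 = -17)
Z = 1904 (Z = (-58 - 54)*(-17) = -112*(-17) = 1904)
-3883 - (Z - (-67)*(4 - 44)) = -3883 - (1904 - (-67)*(4 - 44)) = -3883 - (1904 - (-67)*(-40)) = -3883 - (1904 - 1*2680) = -3883 - (1904 - 2680) = -3883 - 1*(-776) = -3883 + 776 = -3107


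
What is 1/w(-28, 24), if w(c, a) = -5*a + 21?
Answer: -1/99 ≈ -0.010101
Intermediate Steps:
w(c, a) = 21 - 5*a
1/w(-28, 24) = 1/(21 - 5*24) = 1/(21 - 120) = 1/(-99) = -1/99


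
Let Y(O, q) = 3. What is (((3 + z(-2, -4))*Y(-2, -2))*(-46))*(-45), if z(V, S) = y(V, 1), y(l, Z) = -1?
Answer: 12420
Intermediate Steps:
z(V, S) = -1
(((3 + z(-2, -4))*Y(-2, -2))*(-46))*(-45) = (((3 - 1)*3)*(-46))*(-45) = ((2*3)*(-46))*(-45) = (6*(-46))*(-45) = -276*(-45) = 12420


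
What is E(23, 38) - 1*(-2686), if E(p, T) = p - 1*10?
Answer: 2699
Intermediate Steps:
E(p, T) = -10 + p (E(p, T) = p - 10 = -10 + p)
E(23, 38) - 1*(-2686) = (-10 + 23) - 1*(-2686) = 13 + 2686 = 2699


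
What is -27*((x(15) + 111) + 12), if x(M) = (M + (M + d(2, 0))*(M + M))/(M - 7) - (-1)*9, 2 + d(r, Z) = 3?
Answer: -41877/8 ≈ -5234.6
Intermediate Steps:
d(r, Z) = 1 (d(r, Z) = -2 + 3 = 1)
x(M) = 9 + (M + 2*M*(1 + M))/(-7 + M) (x(M) = (M + (M + 1)*(M + M))/(M - 7) - (-1)*9 = (M + (1 + M)*(2*M))/(-7 + M) - 1*(-9) = (M + 2*M*(1 + M))/(-7 + M) + 9 = 9 + (M + 2*M*(1 + M))/(-7 + M))
-27*((x(15) + 111) + 12) = -27*(((-63 + 2*15**2 + 12*15)/(-7 + 15) + 111) + 12) = -27*(((-63 + 2*225 + 180)/8 + 111) + 12) = -27*(((-63 + 450 + 180)/8 + 111) + 12) = -27*(((1/8)*567 + 111) + 12) = -27*((567/8 + 111) + 12) = -27*(1455/8 + 12) = -27*1551/8 = -41877/8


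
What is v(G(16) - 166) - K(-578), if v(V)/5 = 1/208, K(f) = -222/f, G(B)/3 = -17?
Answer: -21643/60112 ≈ -0.36004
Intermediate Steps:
G(B) = -51 (G(B) = 3*(-17) = -51)
v(V) = 5/208
v(G(16) - 166) - K(-578) = 5/208 - (-222)/(-578) = 5/208 - (-222)*(-1)/578 = 5/208 - 1*111/289 = 5/208 - 111/289 = -21643/60112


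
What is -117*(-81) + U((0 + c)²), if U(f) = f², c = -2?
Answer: 9493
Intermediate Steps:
-117*(-81) + U((0 + c)²) = -117*(-81) + ((0 - 2)²)² = 9477 + ((-2)²)² = 9477 + 4² = 9477 + 16 = 9493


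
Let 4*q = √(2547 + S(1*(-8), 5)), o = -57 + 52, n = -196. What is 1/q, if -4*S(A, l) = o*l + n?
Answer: 8*√10409/10409 ≈ 0.078413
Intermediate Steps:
o = -5
S(A, l) = 49 + 5*l/4 (S(A, l) = -(-5*l - 196)/4 = -(-196 - 5*l)/4 = 49 + 5*l/4)
q = √10409/8 (q = √(2547 + (49 + (5/4)*5))/4 = √(2547 + (49 + 25/4))/4 = √(2547 + 221/4)/4 = √(10409/4)/4 = (√10409/2)/4 = √10409/8 ≈ 12.753)
1/q = 1/(√10409/8) = 8*√10409/10409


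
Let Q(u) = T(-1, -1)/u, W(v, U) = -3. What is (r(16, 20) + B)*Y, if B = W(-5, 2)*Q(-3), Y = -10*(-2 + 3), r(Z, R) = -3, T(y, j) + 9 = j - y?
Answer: 120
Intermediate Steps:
T(y, j) = -9 + j - y (T(y, j) = -9 + (j - y) = -9 + j - y)
Y = -10 (Y = -10*1 = -10)
Q(u) = -9/u (Q(u) = (-9 - 1 - 1*(-1))/u = (-9 - 1 + 1)/u = -9/u)
B = -9 (B = -(-27)/(-3) = -(-27)*(-1)/3 = -3*3 = -9)
(r(16, 20) + B)*Y = (-3 - 9)*(-10) = -12*(-10) = 120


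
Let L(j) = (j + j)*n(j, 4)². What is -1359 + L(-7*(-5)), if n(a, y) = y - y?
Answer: -1359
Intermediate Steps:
n(a, y) = 0
L(j) = 0 (L(j) = (j + j)*0² = (2*j)*0 = 0)
-1359 + L(-7*(-5)) = -1359 + 0 = -1359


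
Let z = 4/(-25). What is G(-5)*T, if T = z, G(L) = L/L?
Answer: -4/25 ≈ -0.16000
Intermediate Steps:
G(L) = 1
z = -4/25 (z = 4*(-1/25) = -4/25 ≈ -0.16000)
T = -4/25 ≈ -0.16000
G(-5)*T = 1*(-4/25) = -4/25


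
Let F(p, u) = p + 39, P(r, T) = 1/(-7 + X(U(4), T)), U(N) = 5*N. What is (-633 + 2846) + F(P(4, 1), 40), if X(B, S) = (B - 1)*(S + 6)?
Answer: 283753/126 ≈ 2252.0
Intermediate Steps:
X(B, S) = (-1 + B)*(6 + S)
P(r, T) = 1/(107 + 19*T) (P(r, T) = 1/(-7 + (-6 - T + 6*(5*4) + (5*4)*T)) = 1/(-7 + (-6 - T + 6*20 + 20*T)) = 1/(-7 + (-6 - T + 120 + 20*T)) = 1/(-7 + (114 + 19*T)) = 1/(107 + 19*T))
F(p, u) = 39 + p
(-633 + 2846) + F(P(4, 1), 40) = (-633 + 2846) + (39 + 1/(107 + 19*1)) = 2213 + (39 + 1/(107 + 19)) = 2213 + (39 + 1/126) = 2213 + 4915/126 = 283753/126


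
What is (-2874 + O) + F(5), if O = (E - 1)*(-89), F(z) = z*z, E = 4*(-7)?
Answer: -268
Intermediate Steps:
E = -28
F(z) = z²
O = 2581 (O = (-28 - 1)*(-89) = -29*(-89) = 2581)
(-2874 + O) + F(5) = (-2874 + 2581) + 5² = -293 + 25 = -268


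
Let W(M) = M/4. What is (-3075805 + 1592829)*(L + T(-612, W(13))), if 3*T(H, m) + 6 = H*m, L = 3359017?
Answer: -4980355415552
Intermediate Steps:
W(M) = M/4 (W(M) = M*(¼) = M/4)
T(H, m) = -2 + H*m/3 (T(H, m) = -2 + (H*m)/3 = -2 + H*m/3)
(-3075805 + 1592829)*(L + T(-612, W(13))) = (-3075805 + 1592829)*(3359017 + (-2 + (⅓)*(-612)*((¼)*13))) = -1482976*(3359017 + (-2 + (⅓)*(-612)*(13/4))) = -1482976*(3359017 + (-2 - 663)) = -1482976*(3359017 - 665) = -1482976*3358352 = -4980355415552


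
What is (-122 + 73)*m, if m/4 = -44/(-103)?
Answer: -8624/103 ≈ -83.728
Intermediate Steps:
m = 176/103 (m = 4*(-44/(-103)) = 4*(-44*(-1/103)) = 4*(44/103) = 176/103 ≈ 1.7087)
(-122 + 73)*m = (-122 + 73)*(176/103) = -49*176/103 = -8624/103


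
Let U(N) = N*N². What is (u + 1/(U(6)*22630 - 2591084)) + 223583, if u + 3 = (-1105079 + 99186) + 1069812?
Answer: 660384053005/2296996 ≈ 2.8750e+5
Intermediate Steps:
U(N) = N³
u = 63916 (u = -3 + ((-1105079 + 99186) + 1069812) = -3 + (-1005893 + 1069812) = -3 + 63919 = 63916)
(u + 1/(U(6)*22630 - 2591084)) + 223583 = (63916 + 1/(6³*22630 - 2591084)) + 223583 = (63916 + 1/(216*22630 - 2591084)) + 223583 = (63916 + 1/(4888080 - 2591084)) + 223583 = (63916 + 1/2296996) + 223583 = 146814796337/2296996 + 223583 = 660384053005/2296996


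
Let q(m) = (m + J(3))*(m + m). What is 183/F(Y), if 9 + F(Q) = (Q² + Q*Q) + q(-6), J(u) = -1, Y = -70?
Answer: 183/9875 ≈ 0.018532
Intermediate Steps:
q(m) = 2*m*(-1 + m) (q(m) = (m - 1)*(m + m) = (-1 + m)*(2*m) = 2*m*(-1 + m))
F(Q) = 75 + 2*Q² (F(Q) = -9 + ((Q² + Q*Q) + 2*(-6)*(-1 - 6)) = -9 + ((Q² + Q²) + 2*(-6)*(-7)) = -9 + (2*Q² + 84) = -9 + (84 + 2*Q²) = 75 + 2*Q²)
183/F(Y) = 183/(75 + 2*(-70)²) = 183/(75 + 2*4900) = 183/(75 + 9800) = 183/9875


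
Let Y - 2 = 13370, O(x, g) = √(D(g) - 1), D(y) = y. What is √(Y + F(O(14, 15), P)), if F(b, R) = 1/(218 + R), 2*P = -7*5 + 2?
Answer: √2171733954/403 ≈ 115.64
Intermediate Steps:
O(x, g) = √(-1 + g) (O(x, g) = √(g - 1) = √(-1 + g))
P = -33/2 (P = (-7*5 + 2)/2 = (-35 + 2)/2 = (½)*(-33) = -33/2 ≈ -16.500)
Y = 13372 (Y = 2 + 13370 = 13372)
√(Y + F(O(14, 15), P)) = √(13372 + 1/(218 - 33/2)) = √(13372 + 1/(403/2)) = √(13372 + 2/403) = √(5388918/403) = √2171733954/403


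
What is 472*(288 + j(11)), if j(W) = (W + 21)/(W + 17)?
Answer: 955328/7 ≈ 1.3648e+5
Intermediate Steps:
j(W) = (21 + W)/(17 + W)
472*(288 + j(11)) = 472*(288 + (21 + 11)/(17 + 11)) = 472*(288 + 32/28) = 472*(288 + (1/28)*32) = 472*(288 + 8/7) = 472*(2024/7) = 955328/7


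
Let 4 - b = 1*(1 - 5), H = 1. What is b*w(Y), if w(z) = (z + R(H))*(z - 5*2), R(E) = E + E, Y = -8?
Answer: 864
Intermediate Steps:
b = 8 (b = 4 - (1 - 5) = 4 - (-4) = 4 - 1*(-4) = 4 + 4 = 8)
R(E) = 2*E
w(z) = (-10 + z)*(2 + z) (w(z) = (z + 2*1)*(z - 5*2) = (z + 2)*(z - 10) = (2 + z)*(-10 + z) = (-10 + z)*(2 + z))
b*w(Y) = 8*(-20 + (-8)² - 8*(-8)) = 8*(-20 + 64 + 64) = 8*108 = 864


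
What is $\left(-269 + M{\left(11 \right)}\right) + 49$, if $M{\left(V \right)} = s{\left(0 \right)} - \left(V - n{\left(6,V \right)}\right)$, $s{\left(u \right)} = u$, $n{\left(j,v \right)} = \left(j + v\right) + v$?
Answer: $-203$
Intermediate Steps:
$n{\left(j,v \right)} = j + 2 v$
$M{\left(V \right)} = 6 + V$ ($M{\left(V \right)} = 0 - \left(V - \left(6 + 2 V\right)\right) = 0 - \left(-6 - V\right) = 0 + \left(6 + V\right) = 6 + V$)
$\left(-269 + M{\left(11 \right)}\right) + 49 = \left(-269 + \left(6 + 11\right)\right) + 49 = \left(-269 + 17\right) + 49 = -252 + 49 = -203$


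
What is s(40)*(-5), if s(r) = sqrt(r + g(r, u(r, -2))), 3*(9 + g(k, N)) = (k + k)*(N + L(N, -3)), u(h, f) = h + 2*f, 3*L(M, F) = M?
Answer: -5*sqrt(1311) ≈ -181.04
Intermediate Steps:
L(M, F) = M/3
g(k, N) = -9 + 8*N*k/9 (g(k, N) = -9 + ((k + k)*(N + N/3))/3 = -9 + ((2*k)*(4*N/3))/3 = -9 + (8*N*k/3)/3 = -9 + 8*N*k/9)
s(r) = sqrt(-9 + r + 8*r*(-4 + r)/9) (s(r) = sqrt(r + (-9 + 8*(r + 2*(-2))*r/9)) = sqrt(r + (-9 + 8*(r - 4)*r/9)) = sqrt(r + (-9 + 8*(-4 + r)*r/9)) = sqrt(r + (-9 + 8*r*(-4 + r)/9)) = sqrt(-9 + r + 8*r*(-4 + r)/9))
s(40)*(-5) = (sqrt(-81 - 23*40 + 8*40**2)/3)*(-5) = (sqrt(-81 - 920 + 8*1600)/3)*(-5) = (sqrt(-81 - 920 + 12800)/3)*(-5) = (sqrt(11799)/3)*(-5) = ((3*sqrt(1311))/3)*(-5) = sqrt(1311)*(-5) = -5*sqrt(1311)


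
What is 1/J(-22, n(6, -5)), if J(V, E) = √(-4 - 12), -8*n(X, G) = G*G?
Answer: -I/4 ≈ -0.25*I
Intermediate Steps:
n(X, G) = -G²/8 (n(X, G) = -G*G/8 = -G²/8)
J(V, E) = 4*I (J(V, E) = √(-16) = 4*I)
1/J(-22, n(6, -5)) = 1/(4*I) = -I/4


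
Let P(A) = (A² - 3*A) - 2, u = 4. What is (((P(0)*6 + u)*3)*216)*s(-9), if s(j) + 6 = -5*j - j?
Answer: -248832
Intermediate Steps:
P(A) = -2 + A² - 3*A
s(j) = -6 - 6*j (s(j) = -6 + (-5*j - j) = -6 - 6*j)
(((P(0)*6 + u)*3)*216)*s(-9) = ((((-2 + 0² - 3*0)*6 + 4)*3)*216)*(-6 - 6*(-9)) = ((((-2 + 0 + 0)*6 + 4)*3)*216)*(-6 + 54) = (((-2*6 + 4)*3)*216)*48 = (((-12 + 4)*3)*216)*48 = (-8*3*216)*48 = -24*216*48 = -5184*48 = -248832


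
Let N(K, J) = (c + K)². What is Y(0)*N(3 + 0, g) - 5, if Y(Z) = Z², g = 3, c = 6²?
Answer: -5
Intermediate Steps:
c = 36
N(K, J) = (36 + K)²
Y(0)*N(3 + 0, g) - 5 = 0²*(36 + (3 + 0))² - 5 = 0*(36 + 3)² - 5 = 0*39² - 5 = 0*1521 - 5 = 0 - 5 = -5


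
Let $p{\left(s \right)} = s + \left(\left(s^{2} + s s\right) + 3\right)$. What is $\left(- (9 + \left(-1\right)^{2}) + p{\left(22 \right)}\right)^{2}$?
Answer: $966289$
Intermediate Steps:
$p{\left(s \right)} = 3 + s + 2 s^{2}$ ($p{\left(s \right)} = s + \left(\left(s^{2} + s^{2}\right) + 3\right) = s + \left(2 s^{2} + 3\right) = s + \left(3 + 2 s^{2}\right) = 3 + s + 2 s^{2}$)
$\left(- (9 + \left(-1\right)^{2}) + p{\left(22 \right)}\right)^{2} = \left(- (9 + \left(-1\right)^{2}) + \left(3 + 22 + 2 \cdot 22^{2}\right)\right)^{2} = \left(- (9 + 1) + \left(3 + 22 + 2 \cdot 484\right)\right)^{2} = \left(\left(-1\right) 10 + \left(3 + 22 + 968\right)\right)^{2} = \left(-10 + 993\right)^{2} = 983^{2} = 966289$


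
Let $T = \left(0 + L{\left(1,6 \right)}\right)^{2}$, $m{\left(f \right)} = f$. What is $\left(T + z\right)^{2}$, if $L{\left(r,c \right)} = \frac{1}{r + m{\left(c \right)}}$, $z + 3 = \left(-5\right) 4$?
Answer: $\frac{1267876}{2401} \approx 528.06$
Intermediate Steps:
$z = -23$ ($z = -3 - 20 = -23$)
$L{\left(r,c \right)} = \frac{1}{c + r}$ ($L{\left(r,c \right)} = \frac{1}{r + c} = \frac{1}{c + r}$)
$T = \frac{1}{49}$ ($T = \left(0 + \frac{1}{6 + 1}\right)^{2} = \left(0 + \frac{1}{7}\right)^{2} = \left(\frac{1}{7}\right)^{2} = \frac{1}{49} \approx 0.020408$)
$\left(T + z\right)^{2} = \left(\frac{1}{49} - 23\right)^{2} = \left(- \frac{1126}{49}\right)^{2} = \frac{1267876}{2401}$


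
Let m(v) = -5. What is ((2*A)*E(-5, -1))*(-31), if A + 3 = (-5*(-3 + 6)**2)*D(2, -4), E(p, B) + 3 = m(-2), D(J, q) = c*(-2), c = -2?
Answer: -90768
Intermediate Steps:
D(J, q) = 4 (D(J, q) = -2*(-2) = 4)
E(p, B) = -8 (E(p, B) = -3 - 5 = -8)
A = -183 (A = -3 - 5*(-3 + 6)**2*4 = -3 - 5*3**2*4 = -3 - 5*9*4 = -3 - 45*4 = -3 - 180 = -183)
((2*A)*E(-5, -1))*(-31) = ((2*(-183))*(-8))*(-31) = -366*(-8)*(-31) = 2928*(-31) = -90768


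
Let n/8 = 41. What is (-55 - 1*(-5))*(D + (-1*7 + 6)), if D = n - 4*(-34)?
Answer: -23150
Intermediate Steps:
n = 328 (n = 8*41 = 328)
D = 464 (D = 328 - 4*(-34) = 328 - 1*(-136) = 328 + 136 = 464)
(-55 - 1*(-5))*(D + (-1*7 + 6)) = (-55 - 1*(-5))*(464 + (-1*7 + 6)) = (-55 + 5)*(464 + (-7 + 6)) = -50*(464 - 1) = -50*463 = -23150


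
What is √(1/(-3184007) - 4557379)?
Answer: I*√46202255189376799578/3184007 ≈ 2134.8*I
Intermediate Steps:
√(1/(-3184007) - 4557379) = √(-1/3184007 - 4557379) = √(-14510726637654/3184007) = I*√46202255189376799578/3184007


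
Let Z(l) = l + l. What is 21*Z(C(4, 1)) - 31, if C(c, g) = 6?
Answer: 221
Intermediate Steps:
Z(l) = 2*l
21*Z(C(4, 1)) - 31 = 21*(2*6) - 31 = 21*12 - 31 = 252 - 31 = 221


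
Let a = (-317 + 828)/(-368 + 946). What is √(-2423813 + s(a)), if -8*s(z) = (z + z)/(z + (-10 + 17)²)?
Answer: I*√164491206668259/8238 ≈ 1556.9*I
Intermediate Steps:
a = 511/578 ≈ 0.88408
s(z) = -z/(4*(49 + z)) (s(z) = -(z + z)/(8*(z + (-10 + 17)²)) = -2*z/(8*(z + 7²)) = -2*z/(8*(z + 49)) = -2*z/(8*(49 + z)) = -z/(4*(49 + z)))
√(-2423813 + s(a)) = √(-2423813 - 1*511/578/(196 + 4*(511/578))) = √(-2423813 - 1*511/578/(196 + 1022/289)) = √(-2423813 - 1*511/578/57666/289) = √(-2423813 - 1*511/578*289/57666) = √(-2423813 - 73/16476) = √(-39934743061/16476) = I*√164491206668259/8238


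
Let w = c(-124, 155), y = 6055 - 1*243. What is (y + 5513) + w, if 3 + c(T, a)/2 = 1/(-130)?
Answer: 735734/65 ≈ 11319.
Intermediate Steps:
c(T, a) = -391/65 (c(T, a) = -6 + 2/(-130) = -6 + 2*(-1/130) = -6 - 1/65 = -391/65)
y = 5812 (y = 6055 - 243 = 5812)
w = -391/65 ≈ -6.0154
(y + 5513) + w = (5812 + 5513) - 391/65 = 11325 - 391/65 = 735734/65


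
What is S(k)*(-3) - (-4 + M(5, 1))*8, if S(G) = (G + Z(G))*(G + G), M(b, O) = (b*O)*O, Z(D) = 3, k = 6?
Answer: -332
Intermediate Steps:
M(b, O) = b*O² (M(b, O) = (O*b)*O = b*O²)
S(G) = 2*G*(3 + G) (S(G) = (G + 3)*(G + G) = (3 + G)*(2*G) = 2*G*(3 + G))
S(k)*(-3) - (-4 + M(5, 1))*8 = (2*6*(3 + 6))*(-3) - (-4 + 5*1²)*8 = (2*6*9)*(-3) - (-4 + 5*1)*8 = 108*(-3) - (-4 + 5)*8 = -324 - 8 = -332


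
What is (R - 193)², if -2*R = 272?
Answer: 108241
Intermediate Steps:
R = -136 (R = -½*272 = -136)
(R - 193)² = (-136 - 193)² = (-329)² = 108241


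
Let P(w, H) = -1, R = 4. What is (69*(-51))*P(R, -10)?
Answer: 3519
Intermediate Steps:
(69*(-51))*P(R, -10) = (69*(-51))*(-1) = -3519*(-1) = 3519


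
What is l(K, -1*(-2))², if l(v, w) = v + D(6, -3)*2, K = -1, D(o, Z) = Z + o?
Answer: 25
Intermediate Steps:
l(v, w) = 6 + v (l(v, w) = v + (-3 + 6)*2 = v + 3*2 = v + 6 = 6 + v)
l(K, -1*(-2))² = (6 - 1)² = 5² = 25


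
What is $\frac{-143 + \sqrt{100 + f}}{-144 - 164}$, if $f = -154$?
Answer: $\frac{13}{28} - \frac{3 i \sqrt{6}}{308} \approx 0.46429 - 0.023859 i$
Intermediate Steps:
$\frac{-143 + \sqrt{100 + f}}{-144 - 164} = \frac{-143 + \sqrt{100 - 154}}{-144 - 164} = \frac{-143 + \sqrt{-54}}{-308} = \left(-143 + 3 i \sqrt{6}\right) \left(- \frac{1}{308}\right) = \frac{13}{28} - \frac{3 i \sqrt{6}}{308}$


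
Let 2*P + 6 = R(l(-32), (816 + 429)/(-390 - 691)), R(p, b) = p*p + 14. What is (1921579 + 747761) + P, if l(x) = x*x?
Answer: 3193632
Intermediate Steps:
l(x) = x²
R(p, b) = 14 + p² (R(p, b) = p² + 14 = 14 + p²)
P = 524292 (P = -3 + (14 + ((-32)²)²)/2 = -3 + (14 + 1024²)/2 = -3 + (14 + 1048576)/2 = -3 + (½)*1048590 = -3 + 524295 = 524292)
(1921579 + 747761) + P = (1921579 + 747761) + 524292 = 2669340 + 524292 = 3193632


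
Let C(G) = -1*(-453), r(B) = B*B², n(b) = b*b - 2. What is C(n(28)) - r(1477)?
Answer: -3222117880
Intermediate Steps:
n(b) = -2 + b² (n(b) = b² - 2 = -2 + b²)
r(B) = B³
C(G) = 453
C(n(28)) - r(1477) = 453 - 1*1477³ = 453 - 1*3222118333 = 453 - 3222118333 = -3222117880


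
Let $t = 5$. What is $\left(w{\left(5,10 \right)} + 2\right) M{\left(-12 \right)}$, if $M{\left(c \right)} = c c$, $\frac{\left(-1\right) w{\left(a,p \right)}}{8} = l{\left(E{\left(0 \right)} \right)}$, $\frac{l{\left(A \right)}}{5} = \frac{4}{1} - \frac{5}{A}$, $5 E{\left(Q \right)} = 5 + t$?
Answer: $-8352$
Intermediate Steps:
$E{\left(Q \right)} = 2$ ($E{\left(Q \right)} = \frac{5 + 5}{5} = \frac{1}{5} \cdot 10 = 2$)
$l{\left(A \right)} = 20 - \frac{25}{A}$ ($l{\left(A \right)} = 5 \left(\frac{4}{1} - \frac{5}{A}\right) = 5 \left(4 \cdot 1 - \frac{5}{A}\right) = 5 \left(4 - \frac{5}{A}\right) = 20 - \frac{25}{A}$)
$w{\left(a,p \right)} = -60$ ($w{\left(a,p \right)} = - 8 \left(20 - \frac{25}{2}\right) = \left(-8\right) \frac{15}{2} = -60$)
$M{\left(c \right)} = c^{2}$
$\left(w{\left(5,10 \right)} + 2\right) M{\left(-12 \right)} = \left(-60 + 2\right) \left(-12\right)^{2} = \left(-58\right) 144 = -8352$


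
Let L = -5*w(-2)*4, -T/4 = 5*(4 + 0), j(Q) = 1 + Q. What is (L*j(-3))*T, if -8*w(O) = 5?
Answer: 2000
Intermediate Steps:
T = -80 (T = -20*(4 + 0) = -20*4 = -4*20 = -80)
w(O) = -5/8 (w(O) = -1/8*5 = -5/8)
L = 25/2 (L = -5*(-5/8)*4 = (25/8)*4 = 25/2 ≈ 12.500)
(L*j(-3))*T = (25*(1 - 3)/2)*(-80) = ((25/2)*(-2))*(-80) = -25*(-80) = 2000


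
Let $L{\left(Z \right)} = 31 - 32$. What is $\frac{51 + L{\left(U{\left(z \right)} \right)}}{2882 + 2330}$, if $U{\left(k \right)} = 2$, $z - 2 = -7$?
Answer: $\frac{25}{2606} \approx 0.0095932$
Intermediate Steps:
$z = -5$ ($z = 2 - 7 = -5$)
$L{\left(Z \right)} = -1$ ($L{\left(Z \right)} = 31 - 32 = -1$)
$\frac{51 + L{\left(U{\left(z \right)} \right)}}{2882 + 2330} = \frac{51 - 1}{2882 + 2330} = \frac{50}{5212} = 50 \cdot \frac{1}{5212} = \frac{25}{2606}$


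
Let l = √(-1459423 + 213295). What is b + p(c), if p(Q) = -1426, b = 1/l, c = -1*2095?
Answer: -1426 - I*√77883/311532 ≈ -1426.0 - 0.00089582*I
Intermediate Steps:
c = -2095
l = 4*I*√77883 (l = √(-1246128) = 4*I*√77883 ≈ 1116.3*I)
b = -I*√77883/311532 (b = 1/(4*I*√77883) = -I*√77883/311532 ≈ -0.00089582*I)
b + p(c) = -I*√77883/311532 - 1426 = -1426 - I*√77883/311532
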